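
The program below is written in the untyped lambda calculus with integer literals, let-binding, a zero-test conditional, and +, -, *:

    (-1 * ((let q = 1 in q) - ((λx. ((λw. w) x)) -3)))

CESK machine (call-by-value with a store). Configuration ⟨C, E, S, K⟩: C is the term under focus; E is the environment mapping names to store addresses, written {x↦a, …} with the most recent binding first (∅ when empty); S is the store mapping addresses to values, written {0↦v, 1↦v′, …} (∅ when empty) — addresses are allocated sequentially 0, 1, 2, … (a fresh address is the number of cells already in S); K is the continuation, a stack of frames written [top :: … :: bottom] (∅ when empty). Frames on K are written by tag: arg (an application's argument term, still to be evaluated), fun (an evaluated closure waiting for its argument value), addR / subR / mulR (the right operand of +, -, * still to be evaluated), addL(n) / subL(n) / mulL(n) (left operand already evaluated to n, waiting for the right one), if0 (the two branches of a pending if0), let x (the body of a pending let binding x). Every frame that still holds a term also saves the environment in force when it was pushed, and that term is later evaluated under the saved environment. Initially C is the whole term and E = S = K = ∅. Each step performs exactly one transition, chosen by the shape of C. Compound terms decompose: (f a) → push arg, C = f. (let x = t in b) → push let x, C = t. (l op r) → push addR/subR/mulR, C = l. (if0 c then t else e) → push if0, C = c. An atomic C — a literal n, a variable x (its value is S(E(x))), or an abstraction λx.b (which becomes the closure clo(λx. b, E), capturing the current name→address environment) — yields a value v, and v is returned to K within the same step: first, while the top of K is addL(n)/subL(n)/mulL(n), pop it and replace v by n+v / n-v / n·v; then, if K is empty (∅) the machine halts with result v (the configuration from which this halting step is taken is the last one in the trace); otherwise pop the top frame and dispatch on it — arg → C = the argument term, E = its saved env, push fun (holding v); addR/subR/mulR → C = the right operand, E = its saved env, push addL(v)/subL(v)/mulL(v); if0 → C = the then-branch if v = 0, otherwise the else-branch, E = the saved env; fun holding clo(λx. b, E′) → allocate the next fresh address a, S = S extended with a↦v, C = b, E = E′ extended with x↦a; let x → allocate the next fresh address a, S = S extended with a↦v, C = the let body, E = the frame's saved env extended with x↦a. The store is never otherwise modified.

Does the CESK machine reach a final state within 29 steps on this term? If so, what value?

Answer: -4

Machine steps:
0. [C=(-1 * ((let q = 1 in q) - ((λx. ((λw. w) x)) -3))) | E=∅ | S=∅ | K=∅]
1. [C=-1 | E=∅ | S=∅ | K=[mulR]]
2. [C=((let q = 1 in q) - ((λx. ((λw. w) x)) -3)) | E=∅ | S=∅ | K=[mulL(-1)]]
3. [C=(let q = 1 in q) | E=∅ | S=∅ | K=[subR :: mulL(-1)]]
4. [C=1 | E=∅ | S=∅ | K=[let q :: subR :: mulL(-1)]]
5. [C=q | E={q↦0} | S={0↦1} | K=[subR :: mulL(-1)]]
6. [C=((λx. ((λw. w) x)) -3) | E=∅ | S={0↦1} | K=[subL(1) :: mulL(-1)]]
7. [C=(λx. ((λw. w) x)) | E=∅ | S={0↦1} | K=[arg :: subL(1) :: mulL(-1)]]
8. [C=-3 | E=∅ | S={0↦1} | K=[fun :: subL(1) :: mulL(-1)]]
9. [C=((λw. w) x) | E={x↦1} | S={0↦1, 1↦-3} | K=[subL(1) :: mulL(-1)]]
10. [C=(λw. w) | E={x↦1} | S={0↦1, 1↦-3} | K=[arg :: subL(1) :: mulL(-1)]]
11. [C=x | E={x↦1} | S={0↦1, 1↦-3} | K=[fun :: subL(1) :: mulL(-1)]]
12. [C=w | E={w↦2, x↦1} | S={0↦1, 1↦-3, 2↦-3} | K=[subL(1) :: mulL(-1)]]
→ final value -4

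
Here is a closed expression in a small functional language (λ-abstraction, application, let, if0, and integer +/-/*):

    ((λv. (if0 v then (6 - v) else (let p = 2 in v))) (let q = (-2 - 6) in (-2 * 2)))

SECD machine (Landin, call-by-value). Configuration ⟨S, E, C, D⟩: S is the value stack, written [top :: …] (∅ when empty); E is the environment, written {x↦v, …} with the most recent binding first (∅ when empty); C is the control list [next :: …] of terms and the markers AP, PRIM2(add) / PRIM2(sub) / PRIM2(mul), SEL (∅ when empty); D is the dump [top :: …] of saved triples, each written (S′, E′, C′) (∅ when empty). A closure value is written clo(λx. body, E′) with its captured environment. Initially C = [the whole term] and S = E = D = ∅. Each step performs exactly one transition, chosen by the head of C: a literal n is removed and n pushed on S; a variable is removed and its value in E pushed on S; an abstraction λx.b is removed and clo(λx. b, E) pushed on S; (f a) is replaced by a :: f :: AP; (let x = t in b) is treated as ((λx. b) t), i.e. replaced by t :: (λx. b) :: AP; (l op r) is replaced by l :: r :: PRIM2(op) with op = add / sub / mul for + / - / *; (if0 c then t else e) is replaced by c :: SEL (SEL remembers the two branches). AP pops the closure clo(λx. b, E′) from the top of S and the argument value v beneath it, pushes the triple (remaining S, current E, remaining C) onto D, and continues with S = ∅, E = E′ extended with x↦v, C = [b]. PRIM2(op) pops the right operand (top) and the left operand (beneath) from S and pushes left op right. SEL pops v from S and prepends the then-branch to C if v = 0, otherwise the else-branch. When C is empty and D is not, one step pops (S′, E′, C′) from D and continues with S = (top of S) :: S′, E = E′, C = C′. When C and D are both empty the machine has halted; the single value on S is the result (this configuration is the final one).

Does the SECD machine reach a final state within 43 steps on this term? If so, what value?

t=0: [S=∅ | E=∅ | C=[((λv. (if0 v then (6 - v) else (let p = 2 in v))) (let q = (-2 - 6) in (-2 * 2)))] | D=∅]
t=1: [S=∅ | E=∅ | C=[(let q = (-2 - 6) in (-2 * 2)) :: (λv. (if0 v then (6 - v) else (let p = 2 in v))) :: AP] | D=∅]
t=2: [S=∅ | E=∅ | C=[(-2 - 6) :: (λq. (-2 * 2)) :: AP :: (λv. (if0 v then (6 - v) else (let p = 2 in v))) :: AP] | D=∅]
t=3: [S=∅ | E=∅ | C=[-2 :: 6 :: PRIM2(sub) :: (λq. (-2 * 2)) :: AP :: (λv. (if0 v then (6 - v) else (let p = 2 in v))) :: AP] | D=∅]
t=4: [S=[-2] | E=∅ | C=[6 :: PRIM2(sub) :: (λq. (-2 * 2)) :: AP :: (λv. (if0 v then (6 - v) else (let p = 2 in v))) :: AP] | D=∅]
t=5: [S=[6 :: -2] | E=∅ | C=[PRIM2(sub) :: (λq. (-2 * 2)) :: AP :: (λv. (if0 v then (6 - v) else (let p = 2 in v))) :: AP] | D=∅]
t=6: [S=[-8] | E=∅ | C=[(λq. (-2 * 2)) :: AP :: (λv. (if0 v then (6 - v) else (let p = 2 in v))) :: AP] | D=∅]
t=7: [S=[clo(λq. (-2 * 2), ∅) :: -8] | E=∅ | C=[AP :: (λv. (if0 v then (6 - v) else (let p = 2 in v))) :: AP] | D=∅]
t=8: [S=∅ | E={q↦-8} | C=[(-2 * 2)] | D=[(∅, ∅, [(λv. (if0 v then (6 - v) else (let p = 2 in v))) :: AP])]]
t=9: [S=∅ | E={q↦-8} | C=[-2 :: 2 :: PRIM2(mul)] | D=[(∅, ∅, [(λv. (if0 v then (6 - v) else (let p = 2 in v))) :: AP])]]
t=10: [S=[-2] | E={q↦-8} | C=[2 :: PRIM2(mul)] | D=[(∅, ∅, [(λv. (if0 v then (6 - v) else (let p = 2 in v))) :: AP])]]
t=11: [S=[2 :: -2] | E={q↦-8} | C=[PRIM2(mul)] | D=[(∅, ∅, [(λv. (if0 v then (6 - v) else (let p = 2 in v))) :: AP])]]
t=12: [S=[-4] | E={q↦-8} | C=∅ | D=[(∅, ∅, [(λv. (if0 v then (6 - v) else (let p = 2 in v))) :: AP])]]
t=13: [S=[-4] | E=∅ | C=[(λv. (if0 v then (6 - v) else (let p = 2 in v))) :: AP] | D=∅]
t=14: [S=[clo(λv. (if0 v then (6 - v) else (let p = 2 in v)), ∅) :: -4] | E=∅ | C=[AP] | D=∅]
t=15: [S=∅ | E={v↦-4} | C=[(if0 v then (6 - v) else (let p = 2 in v))] | D=[(∅, ∅, ∅)]]
t=16: [S=∅ | E={v↦-4} | C=[v :: SEL] | D=[(∅, ∅, ∅)]]
t=17: [S=[-4] | E={v↦-4} | C=[SEL] | D=[(∅, ∅, ∅)]]
t=18: [S=∅ | E={v↦-4} | C=[(let p = 2 in v)] | D=[(∅, ∅, ∅)]]
t=19: [S=∅ | E={v↦-4} | C=[2 :: (λp. v) :: AP] | D=[(∅, ∅, ∅)]]
t=20: [S=[2] | E={v↦-4} | C=[(λp. v) :: AP] | D=[(∅, ∅, ∅)]]
t=21: [S=[clo(λp. v, {v↦-4}) :: 2] | E={v↦-4} | C=[AP] | D=[(∅, ∅, ∅)]]
t=22: [S=∅ | E={p↦2, v↦-4} | C=[v] | D=[(∅, {v↦-4}, ∅) :: (∅, ∅, ∅)]]
t=23: [S=[-4] | E={p↦2, v↦-4} | C=∅ | D=[(∅, {v↦-4}, ∅) :: (∅, ∅, ∅)]]
t=24: [S=[-4] | E={v↦-4} | C=∅ | D=[(∅, ∅, ∅)]]
t=25: [S=[-4] | E=∅ | C=∅ | D=∅]
→ final value -4

Answer: -4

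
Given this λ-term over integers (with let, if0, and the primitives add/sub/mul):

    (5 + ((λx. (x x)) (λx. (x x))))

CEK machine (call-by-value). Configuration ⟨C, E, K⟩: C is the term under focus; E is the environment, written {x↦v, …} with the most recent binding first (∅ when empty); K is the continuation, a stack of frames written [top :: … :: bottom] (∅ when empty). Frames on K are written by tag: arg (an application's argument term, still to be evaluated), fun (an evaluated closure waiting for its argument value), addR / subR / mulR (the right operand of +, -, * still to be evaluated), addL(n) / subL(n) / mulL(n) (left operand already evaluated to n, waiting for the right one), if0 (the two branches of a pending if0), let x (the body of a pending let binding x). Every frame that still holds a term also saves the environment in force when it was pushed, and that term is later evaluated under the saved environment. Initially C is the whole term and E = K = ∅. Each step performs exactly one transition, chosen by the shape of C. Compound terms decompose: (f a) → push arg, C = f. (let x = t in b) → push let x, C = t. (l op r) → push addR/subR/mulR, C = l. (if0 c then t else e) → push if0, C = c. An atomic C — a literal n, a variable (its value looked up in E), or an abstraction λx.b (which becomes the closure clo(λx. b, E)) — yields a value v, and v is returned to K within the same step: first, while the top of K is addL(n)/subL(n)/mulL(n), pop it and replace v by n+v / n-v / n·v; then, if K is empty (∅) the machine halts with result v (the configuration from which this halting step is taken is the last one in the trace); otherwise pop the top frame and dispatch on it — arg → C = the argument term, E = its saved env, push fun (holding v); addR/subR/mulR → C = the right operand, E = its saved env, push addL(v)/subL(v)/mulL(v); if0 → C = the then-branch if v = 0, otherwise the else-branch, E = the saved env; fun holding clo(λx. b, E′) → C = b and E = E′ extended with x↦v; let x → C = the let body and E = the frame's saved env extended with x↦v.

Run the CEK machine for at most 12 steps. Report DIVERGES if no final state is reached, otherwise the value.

Answer: DIVERGES (no final state within 12 steps)

Derivation:
step 0: [C=(5 + ((λx. (x x)) (λx. (x x)))) | E=∅ | K=∅]
step 1: [C=5 | E=∅ | K=[addR]]
step 2: [C=((λx. (x x)) (λx. (x x))) | E=∅ | K=[addL(5)]]
step 3: [C=(λx. (x x)) | E=∅ | K=[arg :: addL(5)]]
step 4: [C=(λx. (x x)) | E=∅ | K=[fun :: addL(5)]]
step 5: [C=(x x) | E={x↦clo(λx. (x x), ∅)} | K=[addL(5)]]
step 6: [C=x | E={x↦clo(λx. (x x), ∅)} | K=[arg :: addL(5)]]
step 7: [C=x | E={x↦clo(λx. (x x), ∅)} | K=[fun :: addL(5)]]
… configuration repeats with period 3 (steps 5–7 recur indefinitely) …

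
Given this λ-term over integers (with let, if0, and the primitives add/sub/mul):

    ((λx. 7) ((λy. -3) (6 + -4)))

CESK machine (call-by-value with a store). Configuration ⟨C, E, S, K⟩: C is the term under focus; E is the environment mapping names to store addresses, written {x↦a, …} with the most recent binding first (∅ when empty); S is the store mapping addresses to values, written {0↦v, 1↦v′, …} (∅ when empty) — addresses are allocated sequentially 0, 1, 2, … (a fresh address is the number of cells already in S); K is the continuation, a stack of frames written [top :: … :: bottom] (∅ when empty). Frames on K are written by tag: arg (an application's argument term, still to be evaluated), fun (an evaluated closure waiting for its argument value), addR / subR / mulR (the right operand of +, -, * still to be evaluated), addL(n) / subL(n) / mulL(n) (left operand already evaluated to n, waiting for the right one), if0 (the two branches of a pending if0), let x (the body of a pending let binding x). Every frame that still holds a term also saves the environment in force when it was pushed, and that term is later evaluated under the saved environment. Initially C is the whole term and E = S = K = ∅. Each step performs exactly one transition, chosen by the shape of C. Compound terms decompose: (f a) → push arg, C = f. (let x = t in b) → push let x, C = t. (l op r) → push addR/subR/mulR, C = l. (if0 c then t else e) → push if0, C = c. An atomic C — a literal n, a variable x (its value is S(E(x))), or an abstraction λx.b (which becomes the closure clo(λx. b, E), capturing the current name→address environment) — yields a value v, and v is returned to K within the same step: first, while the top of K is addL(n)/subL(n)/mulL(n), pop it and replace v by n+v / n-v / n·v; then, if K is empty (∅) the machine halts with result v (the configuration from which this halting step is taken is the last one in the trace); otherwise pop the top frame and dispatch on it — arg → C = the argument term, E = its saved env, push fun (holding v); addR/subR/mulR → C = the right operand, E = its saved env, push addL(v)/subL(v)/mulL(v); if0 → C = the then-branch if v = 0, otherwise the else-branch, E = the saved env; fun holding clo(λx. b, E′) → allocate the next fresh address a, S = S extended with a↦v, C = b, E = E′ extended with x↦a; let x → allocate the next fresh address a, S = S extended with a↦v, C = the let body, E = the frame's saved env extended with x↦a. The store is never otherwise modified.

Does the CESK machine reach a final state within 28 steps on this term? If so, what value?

step 0: ⟨C=((λx. 7) ((λy. -3) (6 + -4))); E=∅; S=∅; K=∅⟩
step 1: ⟨C=(λx. 7); E=∅; S=∅; K=[arg]⟩
step 2: ⟨C=((λy. -3) (6 + -4)); E=∅; S=∅; K=[fun]⟩
step 3: ⟨C=(λy. -3); E=∅; S=∅; K=[arg :: fun]⟩
step 4: ⟨C=(6 + -4); E=∅; S=∅; K=[fun :: fun]⟩
step 5: ⟨C=6; E=∅; S=∅; K=[addR :: fun :: fun]⟩
step 6: ⟨C=-4; E=∅; S=∅; K=[addL(6) :: fun :: fun]⟩
step 7: ⟨C=-3; E={y↦0}; S={0↦2}; K=[fun]⟩
step 8: ⟨C=7; E={x↦1}; S={0↦2, 1↦-3}; K=∅⟩
→ final value 7

Answer: 7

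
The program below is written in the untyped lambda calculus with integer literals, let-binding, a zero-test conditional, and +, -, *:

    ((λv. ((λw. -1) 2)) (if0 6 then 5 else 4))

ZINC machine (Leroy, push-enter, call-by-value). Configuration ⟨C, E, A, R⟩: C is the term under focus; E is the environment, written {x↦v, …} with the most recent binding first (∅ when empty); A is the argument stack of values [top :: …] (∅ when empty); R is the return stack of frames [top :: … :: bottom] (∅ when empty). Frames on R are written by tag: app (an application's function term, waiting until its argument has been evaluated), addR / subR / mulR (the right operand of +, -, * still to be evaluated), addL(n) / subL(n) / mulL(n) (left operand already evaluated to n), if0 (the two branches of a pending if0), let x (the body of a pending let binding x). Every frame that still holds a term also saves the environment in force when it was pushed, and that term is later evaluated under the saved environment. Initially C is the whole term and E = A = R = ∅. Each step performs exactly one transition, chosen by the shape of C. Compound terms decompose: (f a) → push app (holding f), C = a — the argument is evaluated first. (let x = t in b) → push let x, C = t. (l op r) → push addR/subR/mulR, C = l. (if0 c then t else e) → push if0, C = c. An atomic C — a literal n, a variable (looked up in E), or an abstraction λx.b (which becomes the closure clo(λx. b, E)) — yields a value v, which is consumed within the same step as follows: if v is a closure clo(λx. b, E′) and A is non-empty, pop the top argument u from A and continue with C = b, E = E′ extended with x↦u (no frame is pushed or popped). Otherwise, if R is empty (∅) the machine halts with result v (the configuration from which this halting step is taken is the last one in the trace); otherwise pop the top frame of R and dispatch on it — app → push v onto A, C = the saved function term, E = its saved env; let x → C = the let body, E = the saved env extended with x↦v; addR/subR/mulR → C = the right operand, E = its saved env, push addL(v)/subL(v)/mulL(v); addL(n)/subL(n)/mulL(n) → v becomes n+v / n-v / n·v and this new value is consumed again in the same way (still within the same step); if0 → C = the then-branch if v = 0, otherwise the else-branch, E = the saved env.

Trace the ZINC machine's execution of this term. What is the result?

t=0: ⟨C=((λv. ((λw. -1) 2)) (if0 6 then 5 else 4)); E=∅; A=∅; R=∅⟩
t=1: ⟨C=(if0 6 then 5 else 4); E=∅; A=∅; R=[app]⟩
t=2: ⟨C=6; E=∅; A=∅; R=[if0 :: app]⟩
t=3: ⟨C=4; E=∅; A=∅; R=[app]⟩
t=4: ⟨C=(λv. ((λw. -1) 2)); E=∅; A=[4]; R=∅⟩
t=5: ⟨C=((λw. -1) 2); E={v↦4}; A=∅; R=∅⟩
t=6: ⟨C=2; E={v↦4}; A=∅; R=[app]⟩
t=7: ⟨C=(λw. -1); E={v↦4}; A=[2]; R=∅⟩
t=8: ⟨C=-1; E={w↦2, v↦4}; A=∅; R=∅⟩
→ final value -1

Answer: -1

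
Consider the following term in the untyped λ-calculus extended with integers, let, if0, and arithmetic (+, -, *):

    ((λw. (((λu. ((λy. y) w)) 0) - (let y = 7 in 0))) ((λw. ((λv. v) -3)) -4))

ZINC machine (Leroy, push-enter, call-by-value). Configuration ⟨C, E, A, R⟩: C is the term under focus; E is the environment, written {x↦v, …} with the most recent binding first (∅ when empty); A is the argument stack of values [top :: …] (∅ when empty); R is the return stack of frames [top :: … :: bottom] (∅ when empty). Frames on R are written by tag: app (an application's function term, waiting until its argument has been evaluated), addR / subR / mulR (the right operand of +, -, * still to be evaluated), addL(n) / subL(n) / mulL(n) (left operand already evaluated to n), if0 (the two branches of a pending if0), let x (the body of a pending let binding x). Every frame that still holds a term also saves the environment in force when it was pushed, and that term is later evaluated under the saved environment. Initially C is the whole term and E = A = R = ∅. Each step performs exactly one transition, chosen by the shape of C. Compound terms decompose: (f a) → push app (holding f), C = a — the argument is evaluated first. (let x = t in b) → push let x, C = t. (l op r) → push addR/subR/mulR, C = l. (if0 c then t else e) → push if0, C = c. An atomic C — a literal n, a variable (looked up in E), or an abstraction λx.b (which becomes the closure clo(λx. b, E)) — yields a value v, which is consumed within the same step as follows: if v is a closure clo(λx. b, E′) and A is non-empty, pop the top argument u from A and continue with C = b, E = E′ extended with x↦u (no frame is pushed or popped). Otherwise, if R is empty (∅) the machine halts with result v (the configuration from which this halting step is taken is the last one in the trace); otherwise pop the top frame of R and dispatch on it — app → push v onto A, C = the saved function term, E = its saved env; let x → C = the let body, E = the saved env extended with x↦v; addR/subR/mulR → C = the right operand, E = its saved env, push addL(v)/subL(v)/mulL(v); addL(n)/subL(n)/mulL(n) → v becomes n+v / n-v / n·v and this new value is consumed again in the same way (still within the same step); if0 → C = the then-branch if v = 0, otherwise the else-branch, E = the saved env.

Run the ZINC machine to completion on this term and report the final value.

Answer: -3

Derivation:
t=0: [C=((λw. (((λu. ((λy. y) w)) 0) - (let y = 7 in 0))) ((λw. ((λv. v) -3)) -4)) | E=∅ | A=∅ | R=∅]
t=1: [C=((λw. ((λv. v) -3)) -4) | E=∅ | A=∅ | R=[app]]
t=2: [C=-4 | E=∅ | A=∅ | R=[app :: app]]
t=3: [C=(λw. ((λv. v) -3)) | E=∅ | A=[-4] | R=[app]]
t=4: [C=((λv. v) -3) | E={w↦-4} | A=∅ | R=[app]]
t=5: [C=-3 | E={w↦-4} | A=∅ | R=[app :: app]]
t=6: [C=(λv. v) | E={w↦-4} | A=[-3] | R=[app]]
t=7: [C=v | E={v↦-3, w↦-4} | A=∅ | R=[app]]
t=8: [C=(λw. (((λu. ((λy. y) w)) 0) - (let y = 7 in 0))) | E=∅ | A=[-3] | R=∅]
t=9: [C=(((λu. ((λy. y) w)) 0) - (let y = 7 in 0)) | E={w↦-3} | A=∅ | R=∅]
t=10: [C=((λu. ((λy. y) w)) 0) | E={w↦-3} | A=∅ | R=[subR]]
t=11: [C=0 | E={w↦-3} | A=∅ | R=[app :: subR]]
t=12: [C=(λu. ((λy. y) w)) | E={w↦-3} | A=[0] | R=[subR]]
t=13: [C=((λy. y) w) | E={u↦0, w↦-3} | A=∅ | R=[subR]]
t=14: [C=w | E={u↦0, w↦-3} | A=∅ | R=[app :: subR]]
t=15: [C=(λy. y) | E={u↦0, w↦-3} | A=[-3] | R=[subR]]
t=16: [C=y | E={y↦-3, u↦0, w↦-3} | A=∅ | R=[subR]]
t=17: [C=(let y = 7 in 0) | E={w↦-3} | A=∅ | R=[subL(-3)]]
t=18: [C=7 | E={w↦-3} | A=∅ | R=[let y :: subL(-3)]]
t=19: [C=0 | E={y↦7, w↦-3} | A=∅ | R=[subL(-3)]]
→ final value -3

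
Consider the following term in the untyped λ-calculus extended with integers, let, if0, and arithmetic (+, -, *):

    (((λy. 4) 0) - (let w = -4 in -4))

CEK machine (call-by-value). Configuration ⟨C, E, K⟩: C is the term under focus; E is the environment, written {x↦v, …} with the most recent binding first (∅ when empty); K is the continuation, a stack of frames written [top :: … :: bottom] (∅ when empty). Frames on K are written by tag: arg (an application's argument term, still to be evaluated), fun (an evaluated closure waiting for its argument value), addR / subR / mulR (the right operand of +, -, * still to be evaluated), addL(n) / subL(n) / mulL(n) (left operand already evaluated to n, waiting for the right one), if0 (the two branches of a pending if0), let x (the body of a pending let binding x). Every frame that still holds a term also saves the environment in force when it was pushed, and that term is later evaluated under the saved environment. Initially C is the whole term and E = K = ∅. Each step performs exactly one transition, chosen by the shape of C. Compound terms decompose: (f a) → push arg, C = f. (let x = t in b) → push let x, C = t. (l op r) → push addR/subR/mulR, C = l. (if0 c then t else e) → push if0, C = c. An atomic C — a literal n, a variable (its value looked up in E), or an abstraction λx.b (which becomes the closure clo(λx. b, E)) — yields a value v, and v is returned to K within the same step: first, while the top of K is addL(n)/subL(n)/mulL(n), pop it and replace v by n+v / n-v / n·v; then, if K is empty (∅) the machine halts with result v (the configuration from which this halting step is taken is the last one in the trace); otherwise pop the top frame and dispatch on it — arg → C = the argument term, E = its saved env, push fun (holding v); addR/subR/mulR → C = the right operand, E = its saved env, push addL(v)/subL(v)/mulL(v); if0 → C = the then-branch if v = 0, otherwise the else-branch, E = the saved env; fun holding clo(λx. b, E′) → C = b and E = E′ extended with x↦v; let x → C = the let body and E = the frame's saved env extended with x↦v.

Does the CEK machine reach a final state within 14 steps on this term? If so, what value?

[0] ⟨C=(((λy. 4) 0) - (let w = -4 in -4)); E=∅; K=∅⟩
[1] ⟨C=((λy. 4) 0); E=∅; K=[subR]⟩
[2] ⟨C=(λy. 4); E=∅; K=[arg :: subR]⟩
[3] ⟨C=0; E=∅; K=[fun :: subR]⟩
[4] ⟨C=4; E={y↦0}; K=[subR]⟩
[5] ⟨C=(let w = -4 in -4); E=∅; K=[subL(4)]⟩
[6] ⟨C=-4; E=∅; K=[let w :: subL(4)]⟩
[7] ⟨C=-4; E={w↦-4}; K=[subL(4)]⟩
→ final value 8

Answer: 8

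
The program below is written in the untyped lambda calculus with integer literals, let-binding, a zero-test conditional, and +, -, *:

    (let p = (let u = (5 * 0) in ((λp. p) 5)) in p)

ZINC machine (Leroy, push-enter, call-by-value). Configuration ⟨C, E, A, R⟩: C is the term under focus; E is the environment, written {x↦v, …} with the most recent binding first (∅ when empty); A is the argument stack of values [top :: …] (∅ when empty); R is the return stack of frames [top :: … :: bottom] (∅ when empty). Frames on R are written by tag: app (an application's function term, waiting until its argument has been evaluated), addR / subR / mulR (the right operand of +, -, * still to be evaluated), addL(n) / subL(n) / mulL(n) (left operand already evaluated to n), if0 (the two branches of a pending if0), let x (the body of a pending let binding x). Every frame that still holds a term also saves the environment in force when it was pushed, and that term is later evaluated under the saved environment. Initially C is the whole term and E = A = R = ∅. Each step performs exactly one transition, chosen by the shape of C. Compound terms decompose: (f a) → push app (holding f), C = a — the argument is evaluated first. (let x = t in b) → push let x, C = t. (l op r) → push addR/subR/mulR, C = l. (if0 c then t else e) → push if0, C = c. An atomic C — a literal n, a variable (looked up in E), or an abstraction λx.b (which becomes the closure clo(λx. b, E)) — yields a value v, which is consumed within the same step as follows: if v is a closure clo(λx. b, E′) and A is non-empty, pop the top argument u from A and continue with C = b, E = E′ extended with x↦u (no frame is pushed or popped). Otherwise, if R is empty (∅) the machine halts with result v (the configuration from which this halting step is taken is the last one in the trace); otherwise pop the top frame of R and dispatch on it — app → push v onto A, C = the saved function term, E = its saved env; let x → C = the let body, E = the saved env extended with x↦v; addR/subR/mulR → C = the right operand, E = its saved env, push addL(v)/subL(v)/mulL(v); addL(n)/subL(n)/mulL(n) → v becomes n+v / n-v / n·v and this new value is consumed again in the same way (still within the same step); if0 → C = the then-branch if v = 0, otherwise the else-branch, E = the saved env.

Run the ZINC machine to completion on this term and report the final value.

Answer: 5

Execution trace:
step 0: [C=(let p = (let u = (5 * 0) in ((λp. p) 5)) in p) | E=∅ | A=∅ | R=∅]
step 1: [C=(let u = (5 * 0) in ((λp. p) 5)) | E=∅ | A=∅ | R=[let p]]
step 2: [C=(5 * 0) | E=∅ | A=∅ | R=[let u :: let p]]
step 3: [C=5 | E=∅ | A=∅ | R=[mulR :: let u :: let p]]
step 4: [C=0 | E=∅ | A=∅ | R=[mulL(5) :: let u :: let p]]
step 5: [C=((λp. p) 5) | E={u↦0} | A=∅ | R=[let p]]
step 6: [C=5 | E={u↦0} | A=∅ | R=[app :: let p]]
step 7: [C=(λp. p) | E={u↦0} | A=[5] | R=[let p]]
step 8: [C=p | E={p↦5, u↦0} | A=∅ | R=[let p]]
step 9: [C=p | E={p↦5} | A=∅ | R=∅]
→ final value 5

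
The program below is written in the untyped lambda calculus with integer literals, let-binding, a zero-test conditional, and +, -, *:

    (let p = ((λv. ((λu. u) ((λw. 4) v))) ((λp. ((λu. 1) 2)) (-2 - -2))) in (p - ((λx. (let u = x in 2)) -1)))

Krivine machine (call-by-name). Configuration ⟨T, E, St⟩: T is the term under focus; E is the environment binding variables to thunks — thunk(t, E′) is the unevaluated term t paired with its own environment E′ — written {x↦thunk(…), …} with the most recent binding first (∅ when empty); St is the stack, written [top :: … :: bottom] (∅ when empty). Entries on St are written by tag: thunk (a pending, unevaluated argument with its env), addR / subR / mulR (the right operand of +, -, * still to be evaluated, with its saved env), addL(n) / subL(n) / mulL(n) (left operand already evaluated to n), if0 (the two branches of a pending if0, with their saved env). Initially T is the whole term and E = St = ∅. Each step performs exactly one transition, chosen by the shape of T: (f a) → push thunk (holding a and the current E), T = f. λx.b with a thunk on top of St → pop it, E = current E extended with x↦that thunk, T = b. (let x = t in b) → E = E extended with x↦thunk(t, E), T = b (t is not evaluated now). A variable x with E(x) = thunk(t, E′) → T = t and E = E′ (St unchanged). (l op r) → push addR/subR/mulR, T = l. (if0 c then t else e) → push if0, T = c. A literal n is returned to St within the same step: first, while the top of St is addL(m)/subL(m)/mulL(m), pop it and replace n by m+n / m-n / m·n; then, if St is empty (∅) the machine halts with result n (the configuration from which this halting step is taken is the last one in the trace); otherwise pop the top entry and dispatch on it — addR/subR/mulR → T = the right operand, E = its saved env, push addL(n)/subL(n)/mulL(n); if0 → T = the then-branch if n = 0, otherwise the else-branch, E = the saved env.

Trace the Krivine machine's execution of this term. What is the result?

t=0: [T=(let p = ((λv. ((λu. u) ((λw. 4) v))) ((λp. ((λu. 1) 2)) (-2 - -2))) in (p - ((λx. (let u = x in 2)) -1))) | E=∅ | St=∅]
t=1: [T=(p - ((λx. (let u = x in 2)) -1)) | E={p↦thunk(((λv. ((λu. u) ((λw. 4) v))) ((λp. ((λu. 1) 2)) (-2 - -2))), ∅)} | St=∅]
t=2: [T=p | E={p↦thunk(((λv. ((λu. u) ((λw. 4) v))) ((λp. ((λu. 1) 2)) (-2 - -2))), ∅)} | St=[subR]]
t=3: [T=((λv. ((λu. u) ((λw. 4) v))) ((λp. ((λu. 1) 2)) (-2 - -2))) | E=∅ | St=[subR]]
t=4: [T=(λv. ((λu. u) ((λw. 4) v))) | E=∅ | St=[thunk :: subR]]
t=5: [T=((λu. u) ((λw. 4) v)) | E={v↦thunk(((λp. ((λu. 1) 2)) (-2 - -2)), ∅)} | St=[subR]]
t=6: [T=(λu. u) | E={v↦thunk(((λp. ((λu. 1) 2)) (-2 - -2)), ∅)} | St=[thunk :: subR]]
t=7: [T=u | E={u↦thunk(((λw. 4) v), {v↦thunk(((λp. ((λu. 1) 2)) (-2 - -2)), ∅)}), v↦thunk(((λp. ((λu. 1) 2)) (-2 - -2)), ∅)} | St=[subR]]
t=8: [T=((λw. 4) v) | E={v↦thunk(((λp. ((λu. 1) 2)) (-2 - -2)), ∅)} | St=[subR]]
t=9: [T=(λw. 4) | E={v↦thunk(((λp. ((λu. 1) 2)) (-2 - -2)), ∅)} | St=[thunk :: subR]]
t=10: [T=4 | E={w↦thunk(v, {v↦thunk(((λp. ((λu. 1) 2)) (-2 - -2)), ∅)}), v↦thunk(((λp. ((λu. 1) 2)) (-2 - -2)), ∅)} | St=[subR]]
t=11: [T=((λx. (let u = x in 2)) -1) | E={p↦thunk(((λv. ((λu. u) ((λw. 4) v))) ((λp. ((λu. 1) 2)) (-2 - -2))), ∅)} | St=[subL(4)]]
t=12: [T=(λx. (let u = x in 2)) | E={p↦thunk(((λv. ((λu. u) ((λw. 4) v))) ((λp. ((λu. 1) 2)) (-2 - -2))), ∅)} | St=[thunk :: subL(4)]]
t=13: [T=(let u = x in 2) | E={x↦thunk(-1, {p↦thunk(((λv. ((λu. u) ((λw. 4) v))) ((λp. ((λu. 1) 2)) (-2 - -2))), ∅)}), p↦thunk(((λv. ((λu. u) ((λw. 4) v))) ((λp. ((λu. 1) 2)) (-2 - -2))), ∅)} | St=[subL(4)]]
t=14: [T=2 | E={u↦thunk(x, {x↦thunk(-1, {p↦thunk(((λv. ((λu. u) ((λw. 4) v))) ((λp. ((λu. 1) 2)) (-2 - -2))), ∅)}), p↦thunk(((λv. ((λu. u) ((λw. 4) v))) ((λp. ((λu. 1) 2)) (-2 - -2))), ∅)}), x↦thunk(-1, {p↦thunk(((λv. ((λu. u) ((λw. 4) v))) ((λp. ((λu. 1) 2)) (-2 - -2))), ∅)}), p↦thunk(((λv. ((λu. u) ((λw. 4) v))) ((λp. ((λu. 1) 2)) (-2 - -2))), ∅)} | St=[subL(4)]]
→ final value 2

Answer: 2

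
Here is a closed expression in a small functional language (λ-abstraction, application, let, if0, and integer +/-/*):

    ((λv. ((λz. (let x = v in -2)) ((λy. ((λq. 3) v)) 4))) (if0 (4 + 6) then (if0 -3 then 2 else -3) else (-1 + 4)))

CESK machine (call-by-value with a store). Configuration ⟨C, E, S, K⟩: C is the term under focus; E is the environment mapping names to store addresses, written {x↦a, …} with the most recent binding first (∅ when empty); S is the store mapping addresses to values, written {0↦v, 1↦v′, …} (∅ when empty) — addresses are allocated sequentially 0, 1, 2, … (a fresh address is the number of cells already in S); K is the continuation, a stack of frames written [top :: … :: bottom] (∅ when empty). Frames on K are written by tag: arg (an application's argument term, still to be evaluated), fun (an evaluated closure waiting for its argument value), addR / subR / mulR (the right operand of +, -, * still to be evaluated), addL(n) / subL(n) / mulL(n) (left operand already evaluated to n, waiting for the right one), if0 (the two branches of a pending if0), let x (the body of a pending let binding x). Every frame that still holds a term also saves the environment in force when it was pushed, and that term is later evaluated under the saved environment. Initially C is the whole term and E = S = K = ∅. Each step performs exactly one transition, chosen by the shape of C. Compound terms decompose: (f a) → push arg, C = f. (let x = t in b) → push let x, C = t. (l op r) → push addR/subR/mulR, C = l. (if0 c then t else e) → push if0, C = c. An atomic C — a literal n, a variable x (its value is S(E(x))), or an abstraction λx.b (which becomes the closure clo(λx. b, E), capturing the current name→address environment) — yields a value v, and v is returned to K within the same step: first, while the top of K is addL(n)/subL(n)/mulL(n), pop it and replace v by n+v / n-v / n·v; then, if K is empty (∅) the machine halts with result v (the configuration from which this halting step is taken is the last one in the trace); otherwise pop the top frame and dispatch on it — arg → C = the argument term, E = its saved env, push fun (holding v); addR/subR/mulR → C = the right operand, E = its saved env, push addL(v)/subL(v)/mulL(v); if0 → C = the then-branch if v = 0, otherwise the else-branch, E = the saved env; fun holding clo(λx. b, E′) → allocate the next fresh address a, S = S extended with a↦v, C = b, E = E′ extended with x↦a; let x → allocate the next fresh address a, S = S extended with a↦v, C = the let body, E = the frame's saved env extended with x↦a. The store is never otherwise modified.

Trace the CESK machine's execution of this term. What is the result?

[0] <C=((λv. ((λz. (let x = v in -2)) ((λy. ((λq. 3) v)) 4))) (if0 (4 + 6) then (if0 -3 then 2 else -3) else (-1 + 4))), E=∅, S=∅, K=∅>
[1] <C=(λv. ((λz. (let x = v in -2)) ((λy. ((λq. 3) v)) 4))), E=∅, S=∅, K=[arg]>
[2] <C=(if0 (4 + 6) then (if0 -3 then 2 else -3) else (-1 + 4)), E=∅, S=∅, K=[fun]>
[3] <C=(4 + 6), E=∅, S=∅, K=[if0 :: fun]>
[4] <C=4, E=∅, S=∅, K=[addR :: if0 :: fun]>
[5] <C=6, E=∅, S=∅, K=[addL(4) :: if0 :: fun]>
[6] <C=(-1 + 4), E=∅, S=∅, K=[fun]>
[7] <C=-1, E=∅, S=∅, K=[addR :: fun]>
[8] <C=4, E=∅, S=∅, K=[addL(-1) :: fun]>
[9] <C=((λz. (let x = v in -2)) ((λy. ((λq. 3) v)) 4)), E={v↦0}, S={0↦3}, K=∅>
[10] <C=(λz. (let x = v in -2)), E={v↦0}, S={0↦3}, K=[arg]>
[11] <C=((λy. ((λq. 3) v)) 4), E={v↦0}, S={0↦3}, K=[fun]>
[12] <C=(λy. ((λq. 3) v)), E={v↦0}, S={0↦3}, K=[arg :: fun]>
[13] <C=4, E={v↦0}, S={0↦3}, K=[fun :: fun]>
[14] <C=((λq. 3) v), E={y↦1, v↦0}, S={0↦3, 1↦4}, K=[fun]>
[15] <C=(λq. 3), E={y↦1, v↦0}, S={0↦3, 1↦4}, K=[arg :: fun]>
[16] <C=v, E={y↦1, v↦0}, S={0↦3, 1↦4}, K=[fun :: fun]>
[17] <C=3, E={q↦2, y↦1, v↦0}, S={0↦3, 1↦4, 2↦3}, K=[fun]>
[18] <C=(let x = v in -2), E={z↦3, v↦0}, S={0↦3, 1↦4, 2↦3, 3↦3}, K=∅>
[19] <C=v, E={z↦3, v↦0}, S={0↦3, 1↦4, 2↦3, 3↦3}, K=[let x]>
[20] <C=-2, E={x↦4, z↦3, v↦0}, S={0↦3, 1↦4, 2↦3, 3↦3, 4↦3}, K=∅>
→ final value -2

Answer: -2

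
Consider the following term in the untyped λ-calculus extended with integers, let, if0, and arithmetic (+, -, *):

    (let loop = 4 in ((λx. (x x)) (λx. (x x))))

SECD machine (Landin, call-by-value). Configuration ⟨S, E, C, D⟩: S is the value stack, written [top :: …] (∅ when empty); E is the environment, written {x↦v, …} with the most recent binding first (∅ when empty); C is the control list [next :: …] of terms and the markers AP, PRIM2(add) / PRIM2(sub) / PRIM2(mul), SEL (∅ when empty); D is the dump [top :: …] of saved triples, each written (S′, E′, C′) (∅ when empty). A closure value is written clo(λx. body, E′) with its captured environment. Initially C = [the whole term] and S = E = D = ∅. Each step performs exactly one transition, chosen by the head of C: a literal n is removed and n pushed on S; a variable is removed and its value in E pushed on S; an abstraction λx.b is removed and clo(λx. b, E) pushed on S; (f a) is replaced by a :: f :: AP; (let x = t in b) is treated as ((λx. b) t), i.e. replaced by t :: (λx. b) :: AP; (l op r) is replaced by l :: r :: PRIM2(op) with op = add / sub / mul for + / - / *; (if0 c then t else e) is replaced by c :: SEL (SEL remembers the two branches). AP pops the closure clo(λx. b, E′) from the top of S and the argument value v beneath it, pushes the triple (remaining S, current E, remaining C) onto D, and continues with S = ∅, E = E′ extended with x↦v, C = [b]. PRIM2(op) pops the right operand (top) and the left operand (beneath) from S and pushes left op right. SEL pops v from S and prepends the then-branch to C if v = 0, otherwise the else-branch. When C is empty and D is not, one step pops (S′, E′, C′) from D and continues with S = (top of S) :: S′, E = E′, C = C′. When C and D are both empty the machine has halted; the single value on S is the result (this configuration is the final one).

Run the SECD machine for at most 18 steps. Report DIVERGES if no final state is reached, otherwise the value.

Answer: DIVERGES (no final state within 18 steps)

Execution trace:
[0] ⟨S=∅; E=∅; C=[(let loop = 4 in ((λx. (x x)) (λx. (x x))))]; D=∅⟩
[1] ⟨S=∅; E=∅; C=[4 :: (λloop. ((λx. (x x)) (λx. (x x)))) :: AP]; D=∅⟩
[2] ⟨S=[4]; E=∅; C=[(λloop. ((λx. (x x)) (λx. (x x)))) :: AP]; D=∅⟩
[3] ⟨S=[clo(λloop. ((λx. (x x)) (λx. (x x))), ∅) :: 4]; E=∅; C=[AP]; D=∅⟩
[4] ⟨S=∅; E={loop↦4}; C=[((λx. (x x)) (λx. (x x)))]; D=[(∅, ∅, ∅)]⟩
[5] ⟨S=∅; E={loop↦4}; C=[(λx. (x x)) :: (λx. (x x)) :: AP]; D=[(∅, ∅, ∅)]⟩
[6] ⟨S=[clo(λx. (x x), {loop↦4})]; E={loop↦4}; C=[(λx. (x x)) :: AP]; D=[(∅, ∅, ∅)]⟩
[7] ⟨S=[clo(λx. (x x), {loop↦4}) :: clo(λx. (x x), {loop↦4})]; E={loop↦4}; C=[AP]; D=[(∅, ∅, ∅)]⟩
[8] ⟨S=∅; E={x↦clo(λx. (x x), {loop↦4}), loop↦4}; C=[(x x)]; D=[(∅, {loop↦4}, ∅) :: (∅, ∅, ∅)]⟩
[9] ⟨S=∅; E={x↦clo(λx. (x x), {loop↦4}), loop↦4}; C=[x :: x :: AP]; D=[(∅, {loop↦4}, ∅) :: (∅, ∅, ∅)]⟩
[10] ⟨S=[clo(λx. (x x), {loop↦4})]; E={x↦clo(λx. (x x), {loop↦4}), loop↦4}; C=[x :: AP]; D=[(∅, {loop↦4}, ∅) :: (∅, ∅, ∅)]⟩
[11] ⟨S=[clo(λx. (x x), {loop↦4}) :: clo(λx. (x x), {loop↦4})]; E={x↦clo(λx. (x x), {loop↦4}), loop↦4}; C=[AP]; D=[(∅, {loop↦4}, ∅) :: (∅, ∅, ∅)]⟩
[12] ⟨S=∅; E={x↦clo(λx. (x x), {loop↦4}), loop↦4}; C=[(x x)]; D=[(∅, {x↦clo(λx. (x x), {loop↦4}), loop↦4}, ∅) :: (∅, {loop↦4}, ∅) :: (∅, ∅, ∅)]⟩
[13] ⟨S=∅; E={x↦clo(λx. (x x), {loop↦4}), loop↦4}; C=[x :: x :: AP]; D=[(∅, {x↦clo(λx. (x x), {loop↦4}), loop↦4}, ∅) :: (∅, {loop↦4}, ∅) :: (∅, ∅, ∅)]⟩
[14] ⟨S=[clo(λx. (x x), {loop↦4})]; E={x↦clo(λx. (x x), {loop↦4}), loop↦4}; C=[x :: AP]; D=[(∅, {x↦clo(λx. (x x), {loop↦4}), loop↦4}, ∅) :: (∅, {loop↦4}, ∅) :: (∅, ∅, ∅)]⟩
[15] ⟨S=[clo(λx. (x x), {loop↦4}) :: clo(λx. (x x), {loop↦4})]; E={x↦clo(λx. (x x), {loop↦4}), loop↦4}; C=[AP]; D=[(∅, {x↦clo(λx. (x x), {loop↦4}), loop↦4}, ∅) :: (∅, {loop↦4}, ∅) :: (∅, ∅, ∅)]⟩
[16] ⟨S=∅; E={x↦clo(λx. (x x), {loop↦4}), loop↦4}; C=[(x x)]; D=[(∅, {x↦clo(λx. (x x), {loop↦4}), loop↦4}, ∅) :: (∅, {x↦clo(λx. (x x), {loop↦4}), loop↦4}, ∅) :: (∅, {loop↦4}, ∅) :: (∅, ∅, ∅)]⟩
[17] ⟨S=∅; E={x↦clo(λx. (x x), {loop↦4}), loop↦4}; C=[x :: x :: AP]; D=[(∅, {x↦clo(λx. (x x), {loop↦4}), loop↦4}, ∅) :: (∅, {x↦clo(λx. (x x), {loop↦4}), loop↦4}, ∅) :: (∅, {loop↦4}, ∅) :: (∅, ∅, ∅)]⟩
[18] ⟨S=[clo(λx. (x x), {loop↦4})]; E={x↦clo(λx. (x x), {loop↦4}), loop↦4}; C=[x :: AP]; D=[(∅, {x↦clo(λx. (x x), {loop↦4}), loop↦4}, ∅) :: (∅, {x↦clo(λx. (x x), {loop↦4}), loop↦4}, ∅) :: (∅, {loop↦4}, ∅) :: (∅, ∅, ∅)]⟩
→ 18 transitions taken and the configuration is still not final: no result within 18 steps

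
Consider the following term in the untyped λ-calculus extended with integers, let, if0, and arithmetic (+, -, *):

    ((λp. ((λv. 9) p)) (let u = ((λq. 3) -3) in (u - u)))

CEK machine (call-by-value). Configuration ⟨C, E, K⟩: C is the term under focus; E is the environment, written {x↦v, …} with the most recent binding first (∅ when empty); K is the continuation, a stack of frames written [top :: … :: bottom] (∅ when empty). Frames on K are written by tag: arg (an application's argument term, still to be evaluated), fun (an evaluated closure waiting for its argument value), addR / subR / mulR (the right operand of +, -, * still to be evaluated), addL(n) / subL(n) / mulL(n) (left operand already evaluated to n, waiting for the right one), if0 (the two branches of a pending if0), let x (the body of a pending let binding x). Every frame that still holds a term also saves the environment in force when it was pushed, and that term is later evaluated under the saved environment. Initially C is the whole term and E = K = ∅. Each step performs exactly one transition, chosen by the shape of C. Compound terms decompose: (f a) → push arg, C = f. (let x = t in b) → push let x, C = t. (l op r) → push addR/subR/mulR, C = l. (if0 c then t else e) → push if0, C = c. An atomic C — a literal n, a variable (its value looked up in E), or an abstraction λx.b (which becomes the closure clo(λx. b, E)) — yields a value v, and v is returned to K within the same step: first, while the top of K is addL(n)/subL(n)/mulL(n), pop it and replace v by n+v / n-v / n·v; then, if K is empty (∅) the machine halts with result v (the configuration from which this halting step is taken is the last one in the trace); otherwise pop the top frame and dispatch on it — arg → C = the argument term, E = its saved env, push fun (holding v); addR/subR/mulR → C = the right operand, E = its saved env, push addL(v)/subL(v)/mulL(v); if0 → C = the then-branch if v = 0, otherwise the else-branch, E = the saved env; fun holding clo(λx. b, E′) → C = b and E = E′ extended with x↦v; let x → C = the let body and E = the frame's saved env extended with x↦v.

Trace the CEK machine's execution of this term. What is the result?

Answer: 9

Execution trace:
0. ⟨C=((λp. ((λv. 9) p)) (let u = ((λq. 3) -3) in (u - u))); E=∅; K=∅⟩
1. ⟨C=(λp. ((λv. 9) p)); E=∅; K=[arg]⟩
2. ⟨C=(let u = ((λq. 3) -3) in (u - u)); E=∅; K=[fun]⟩
3. ⟨C=((λq. 3) -3); E=∅; K=[let u :: fun]⟩
4. ⟨C=(λq. 3); E=∅; K=[arg :: let u :: fun]⟩
5. ⟨C=-3; E=∅; K=[fun :: let u :: fun]⟩
6. ⟨C=3; E={q↦-3}; K=[let u :: fun]⟩
7. ⟨C=(u - u); E={u↦3}; K=[fun]⟩
8. ⟨C=u; E={u↦3}; K=[subR :: fun]⟩
9. ⟨C=u; E={u↦3}; K=[subL(3) :: fun]⟩
10. ⟨C=((λv. 9) p); E={p↦0}; K=∅⟩
11. ⟨C=(λv. 9); E={p↦0}; K=[arg]⟩
12. ⟨C=p; E={p↦0}; K=[fun]⟩
13. ⟨C=9; E={v↦0, p↦0}; K=∅⟩
→ final value 9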